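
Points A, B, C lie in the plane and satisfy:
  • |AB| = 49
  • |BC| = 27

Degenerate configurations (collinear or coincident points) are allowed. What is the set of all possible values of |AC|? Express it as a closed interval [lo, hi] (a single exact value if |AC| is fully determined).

|AB| ∈ {49}
|BC| ∈ {27}
|AC| ∈ [22, 76]

|AC| ∈ [22, 76]  (≈ [22.0000, 76.0000])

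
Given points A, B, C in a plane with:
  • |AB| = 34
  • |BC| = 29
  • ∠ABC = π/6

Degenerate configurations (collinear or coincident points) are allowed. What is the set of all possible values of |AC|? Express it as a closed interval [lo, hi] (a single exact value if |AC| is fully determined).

|AB| ∈ {34}
|BC| ∈ {29}
|AC| ∈ {√(1997 - 986·√(3))}

|AC| = √(1997 - 986·√(3))  (≈ 17.0058)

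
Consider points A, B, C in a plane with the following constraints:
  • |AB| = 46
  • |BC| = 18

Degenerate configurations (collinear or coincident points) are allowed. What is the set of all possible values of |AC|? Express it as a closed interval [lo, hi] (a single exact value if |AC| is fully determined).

|AB| ∈ {46}
|BC| ∈ {18}
|AC| ∈ [28, 64]

|AC| ∈ [28, 64]  (≈ [28.0000, 64.0000])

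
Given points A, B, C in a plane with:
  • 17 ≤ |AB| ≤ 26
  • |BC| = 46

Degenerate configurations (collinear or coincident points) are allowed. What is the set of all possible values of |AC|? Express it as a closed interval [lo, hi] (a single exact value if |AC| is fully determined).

|AB| ∈ [17, 26]
|BC| ∈ {46}
|AC| ∈ [20, 72]

|AC| ∈ [20, 72]  (≈ [20.0000, 72.0000])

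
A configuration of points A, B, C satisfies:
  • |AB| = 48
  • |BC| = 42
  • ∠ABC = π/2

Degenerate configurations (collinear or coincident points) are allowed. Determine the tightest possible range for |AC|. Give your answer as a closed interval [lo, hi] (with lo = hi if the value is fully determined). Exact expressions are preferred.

|AC| = 6·√(113)  (≈ 63.7809)

|AB| ∈ {48}
|BC| ∈ {42}
|AC| ∈ {6·√(113)}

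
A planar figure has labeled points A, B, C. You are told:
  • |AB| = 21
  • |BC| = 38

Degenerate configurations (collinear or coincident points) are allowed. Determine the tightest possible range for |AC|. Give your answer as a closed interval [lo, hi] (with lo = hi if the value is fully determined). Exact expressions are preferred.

|AC| ∈ [17, 59]  (≈ [17.0000, 59.0000])

|AB| ∈ {21}
|BC| ∈ {38}
|AC| ∈ [17, 59]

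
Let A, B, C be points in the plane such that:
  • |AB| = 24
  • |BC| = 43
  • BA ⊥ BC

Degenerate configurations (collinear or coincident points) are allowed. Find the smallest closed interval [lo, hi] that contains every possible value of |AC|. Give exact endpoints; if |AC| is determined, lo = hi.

|AC| = 5·√(97)  (≈ 49.2443)

|AB| ∈ {24}
|BC| ∈ {43}
|AC| ∈ {5·√(97)}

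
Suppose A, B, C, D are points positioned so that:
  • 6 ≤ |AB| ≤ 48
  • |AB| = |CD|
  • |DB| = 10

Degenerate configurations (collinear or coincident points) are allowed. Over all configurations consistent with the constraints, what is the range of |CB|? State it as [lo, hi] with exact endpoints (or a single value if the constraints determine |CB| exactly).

|AB| ∈ [6, 48]
|BD| ∈ {10}
|CD| ∈ [6, 48]
|AD| ∈ [0, 58]
|BC| ∈ [0, 58]
|AC| ∈ [0, 106]

|CB| ∈ [0, 58]  (≈ [0.0000, 58.0000])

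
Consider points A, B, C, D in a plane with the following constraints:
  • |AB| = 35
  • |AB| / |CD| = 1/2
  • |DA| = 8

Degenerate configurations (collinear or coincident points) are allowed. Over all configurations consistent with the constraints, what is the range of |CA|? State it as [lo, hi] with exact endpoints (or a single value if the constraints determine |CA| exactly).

|CA| ∈ [62, 78]  (≈ [62.0000, 78.0000])

|AB| ∈ {35}
|AD| ∈ {8}
|CD| ∈ {70}
|BD| ∈ [27, 43]
|AC| ∈ [62, 78]
|BC| ∈ [27, 113]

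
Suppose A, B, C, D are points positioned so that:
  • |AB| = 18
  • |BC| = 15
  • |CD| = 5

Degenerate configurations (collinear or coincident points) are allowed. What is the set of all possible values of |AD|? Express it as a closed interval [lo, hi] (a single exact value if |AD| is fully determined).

|AB| ∈ {18}
|BC| ∈ {15}
|CD| ∈ {5}
|AC| ∈ [3, 33]
|BD| ∈ [10, 20]
|AD| ∈ [0, 38]

|AD| ∈ [0, 38]  (≈ [0.0000, 38.0000])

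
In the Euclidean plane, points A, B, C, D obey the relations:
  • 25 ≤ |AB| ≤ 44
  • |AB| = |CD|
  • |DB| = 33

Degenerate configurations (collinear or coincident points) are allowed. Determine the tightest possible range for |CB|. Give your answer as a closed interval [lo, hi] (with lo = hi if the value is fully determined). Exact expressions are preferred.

|CB| ∈ [0, 77]  (≈ [0.0000, 77.0000])

|AB| ∈ [25, 44]
|BD| ∈ {33}
|CD| ∈ [25, 44]
|AD| ∈ [0, 77]
|BC| ∈ [0, 77]
|AC| ∈ [0, 121]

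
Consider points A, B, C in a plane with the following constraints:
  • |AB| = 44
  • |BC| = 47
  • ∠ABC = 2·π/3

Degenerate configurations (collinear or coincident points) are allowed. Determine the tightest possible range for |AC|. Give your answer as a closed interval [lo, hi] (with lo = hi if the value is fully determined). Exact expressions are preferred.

|AC| = √(6213)  (≈ 78.8226)

|AB| ∈ {44}
|BC| ∈ {47}
|AC| ∈ {√(6213)}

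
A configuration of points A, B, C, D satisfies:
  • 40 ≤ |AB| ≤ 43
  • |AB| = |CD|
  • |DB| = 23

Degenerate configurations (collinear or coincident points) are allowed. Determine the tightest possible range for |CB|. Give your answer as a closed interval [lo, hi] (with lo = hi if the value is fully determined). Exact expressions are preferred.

|AB| ∈ [40, 43]
|BD| ∈ {23}
|CD| ∈ [40, 43]
|AD| ∈ [17, 66]
|BC| ∈ [17, 66]
|AC| ∈ [0, 109]

|CB| ∈ [17, 66]  (≈ [17.0000, 66.0000])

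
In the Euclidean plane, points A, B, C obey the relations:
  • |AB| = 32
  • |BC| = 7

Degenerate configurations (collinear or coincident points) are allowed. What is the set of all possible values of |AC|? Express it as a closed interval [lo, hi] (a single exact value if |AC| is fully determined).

|AC| ∈ [25, 39]  (≈ [25.0000, 39.0000])

|AB| ∈ {32}
|BC| ∈ {7}
|AC| ∈ [25, 39]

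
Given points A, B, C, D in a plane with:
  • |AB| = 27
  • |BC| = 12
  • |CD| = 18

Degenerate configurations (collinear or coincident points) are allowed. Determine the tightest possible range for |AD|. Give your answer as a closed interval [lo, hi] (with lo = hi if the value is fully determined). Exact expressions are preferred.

|AB| ∈ {27}
|BC| ∈ {12}
|CD| ∈ {18}
|AC| ∈ [15, 39]
|BD| ∈ [6, 30]
|AD| ∈ [0, 57]

|AD| ∈ [0, 57]  (≈ [0.0000, 57.0000])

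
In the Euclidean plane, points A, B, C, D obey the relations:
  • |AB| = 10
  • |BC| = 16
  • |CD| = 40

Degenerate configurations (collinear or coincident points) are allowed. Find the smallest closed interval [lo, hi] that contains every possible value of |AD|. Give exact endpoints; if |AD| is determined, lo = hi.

|AD| ∈ [14, 66]  (≈ [14.0000, 66.0000])

|AB| ∈ {10}
|BC| ∈ {16}
|CD| ∈ {40}
|AC| ∈ [6, 26]
|BD| ∈ [24, 56]
|AD| ∈ [14, 66]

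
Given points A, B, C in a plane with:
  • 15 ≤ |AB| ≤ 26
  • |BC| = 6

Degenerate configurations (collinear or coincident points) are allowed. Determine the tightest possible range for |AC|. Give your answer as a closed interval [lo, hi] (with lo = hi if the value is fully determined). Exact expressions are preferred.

|AB| ∈ [15, 26]
|BC| ∈ {6}
|AC| ∈ [9, 32]

|AC| ∈ [9, 32]  (≈ [9.0000, 32.0000])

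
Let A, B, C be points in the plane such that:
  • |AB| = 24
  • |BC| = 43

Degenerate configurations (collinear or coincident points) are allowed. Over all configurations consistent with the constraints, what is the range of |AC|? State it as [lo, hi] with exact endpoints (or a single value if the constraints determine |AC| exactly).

|AC| ∈ [19, 67]  (≈ [19.0000, 67.0000])

|AB| ∈ {24}
|BC| ∈ {43}
|AC| ∈ [19, 67]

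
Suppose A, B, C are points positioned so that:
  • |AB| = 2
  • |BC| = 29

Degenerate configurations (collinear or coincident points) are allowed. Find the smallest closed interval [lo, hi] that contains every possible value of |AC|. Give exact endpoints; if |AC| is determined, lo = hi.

|AC| ∈ [27, 31]  (≈ [27.0000, 31.0000])

|AB| ∈ {2}
|BC| ∈ {29}
|AC| ∈ [27, 31]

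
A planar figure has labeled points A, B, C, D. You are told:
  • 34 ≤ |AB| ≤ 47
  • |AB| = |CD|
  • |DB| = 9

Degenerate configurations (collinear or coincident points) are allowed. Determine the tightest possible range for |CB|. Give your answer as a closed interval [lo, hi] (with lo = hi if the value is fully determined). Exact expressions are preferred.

|CB| ∈ [25, 56]  (≈ [25.0000, 56.0000])

|AB| ∈ [34, 47]
|BD| ∈ {9}
|CD| ∈ [34, 47]
|AD| ∈ [25, 56]
|BC| ∈ [25, 56]
|AC| ∈ [0, 103]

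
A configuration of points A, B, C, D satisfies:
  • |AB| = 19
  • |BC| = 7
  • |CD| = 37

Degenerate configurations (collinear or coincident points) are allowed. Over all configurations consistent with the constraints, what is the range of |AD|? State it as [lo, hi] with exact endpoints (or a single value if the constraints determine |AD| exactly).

|AB| ∈ {19}
|BC| ∈ {7}
|CD| ∈ {37}
|AC| ∈ [12, 26]
|BD| ∈ [30, 44]
|AD| ∈ [11, 63]

|AD| ∈ [11, 63]  (≈ [11.0000, 63.0000])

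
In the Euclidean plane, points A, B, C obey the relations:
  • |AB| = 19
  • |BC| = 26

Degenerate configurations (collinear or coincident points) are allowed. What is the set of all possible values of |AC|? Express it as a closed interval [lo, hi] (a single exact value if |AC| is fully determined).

|AB| ∈ {19}
|BC| ∈ {26}
|AC| ∈ [7, 45]

|AC| ∈ [7, 45]  (≈ [7.0000, 45.0000])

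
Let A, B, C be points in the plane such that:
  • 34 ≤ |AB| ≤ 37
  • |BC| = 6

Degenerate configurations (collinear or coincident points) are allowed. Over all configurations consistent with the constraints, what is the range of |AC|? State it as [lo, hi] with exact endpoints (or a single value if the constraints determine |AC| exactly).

|AB| ∈ [34, 37]
|BC| ∈ {6}
|AC| ∈ [28, 43]

|AC| ∈ [28, 43]  (≈ [28.0000, 43.0000])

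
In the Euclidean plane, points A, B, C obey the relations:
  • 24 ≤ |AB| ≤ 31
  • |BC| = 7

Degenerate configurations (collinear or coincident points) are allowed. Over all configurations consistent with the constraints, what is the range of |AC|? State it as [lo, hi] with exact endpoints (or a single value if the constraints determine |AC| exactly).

|AB| ∈ [24, 31]
|BC| ∈ {7}
|AC| ∈ [17, 38]

|AC| ∈ [17, 38]  (≈ [17.0000, 38.0000])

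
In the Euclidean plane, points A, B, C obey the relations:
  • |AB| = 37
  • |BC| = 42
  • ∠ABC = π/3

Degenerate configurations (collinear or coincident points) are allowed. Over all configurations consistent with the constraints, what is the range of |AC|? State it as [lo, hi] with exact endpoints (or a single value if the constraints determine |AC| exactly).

|AC| = √(1579)  (≈ 39.7366)

|AB| ∈ {37}
|BC| ∈ {42}
|AC| ∈ {√(1579)}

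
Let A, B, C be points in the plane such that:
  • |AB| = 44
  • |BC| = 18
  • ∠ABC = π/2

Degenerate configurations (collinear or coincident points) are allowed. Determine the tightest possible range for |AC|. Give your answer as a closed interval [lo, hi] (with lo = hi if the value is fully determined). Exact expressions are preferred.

|AB| ∈ {44}
|BC| ∈ {18}
|AC| ∈ {2·√(565)}

|AC| = 2·√(565)  (≈ 47.5395)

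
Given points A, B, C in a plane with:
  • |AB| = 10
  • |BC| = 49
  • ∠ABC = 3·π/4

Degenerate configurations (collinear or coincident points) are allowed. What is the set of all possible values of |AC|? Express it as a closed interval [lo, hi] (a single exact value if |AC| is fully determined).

|AC| = √(490·√(2) + 2501)  (≈ 56.5152)

|AB| ∈ {10}
|BC| ∈ {49}
|AC| ∈ {√(490·√(2) + 2501)}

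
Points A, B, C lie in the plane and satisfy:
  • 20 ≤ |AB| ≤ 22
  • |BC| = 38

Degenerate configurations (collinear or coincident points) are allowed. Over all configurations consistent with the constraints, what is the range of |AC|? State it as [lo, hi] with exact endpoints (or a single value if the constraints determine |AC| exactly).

|AC| ∈ [16, 60]  (≈ [16.0000, 60.0000])

|AB| ∈ [20, 22]
|BC| ∈ {38}
|AC| ∈ [16, 60]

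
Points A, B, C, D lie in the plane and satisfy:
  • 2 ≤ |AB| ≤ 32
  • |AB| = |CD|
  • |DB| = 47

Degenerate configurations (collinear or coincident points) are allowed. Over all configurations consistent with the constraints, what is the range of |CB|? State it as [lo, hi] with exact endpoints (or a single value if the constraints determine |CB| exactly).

|CB| ∈ [15, 79]  (≈ [15.0000, 79.0000])

|AB| ∈ [2, 32]
|BD| ∈ {47}
|CD| ∈ [2, 32]
|AD| ∈ [15, 79]
|BC| ∈ [15, 79]
|AC| ∈ [0, 111]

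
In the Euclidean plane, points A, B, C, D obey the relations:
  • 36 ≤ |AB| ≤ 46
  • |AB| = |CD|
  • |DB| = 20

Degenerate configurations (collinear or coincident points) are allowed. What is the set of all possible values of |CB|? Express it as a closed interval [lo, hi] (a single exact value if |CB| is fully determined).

|CB| ∈ [16, 66]  (≈ [16.0000, 66.0000])

|AB| ∈ [36, 46]
|BD| ∈ {20}
|CD| ∈ [36, 46]
|AD| ∈ [16, 66]
|BC| ∈ [16, 66]
|AC| ∈ [0, 112]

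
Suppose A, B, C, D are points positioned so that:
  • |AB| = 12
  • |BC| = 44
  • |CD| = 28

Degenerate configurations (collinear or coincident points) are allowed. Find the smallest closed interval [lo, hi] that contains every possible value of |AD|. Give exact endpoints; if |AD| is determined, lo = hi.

|AB| ∈ {12}
|BC| ∈ {44}
|CD| ∈ {28}
|AC| ∈ [32, 56]
|BD| ∈ [16, 72]
|AD| ∈ [4, 84]

|AD| ∈ [4, 84]  (≈ [4.0000, 84.0000])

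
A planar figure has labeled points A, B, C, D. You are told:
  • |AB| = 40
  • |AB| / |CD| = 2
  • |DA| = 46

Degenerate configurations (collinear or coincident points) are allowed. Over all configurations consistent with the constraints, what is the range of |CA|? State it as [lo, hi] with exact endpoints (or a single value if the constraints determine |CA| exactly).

|AB| ∈ {40}
|AD| ∈ {46}
|CD| ∈ {20}
|BD| ∈ [6, 86]
|AC| ∈ [26, 66]
|BC| ∈ [0, 106]

|CA| ∈ [26, 66]  (≈ [26.0000, 66.0000])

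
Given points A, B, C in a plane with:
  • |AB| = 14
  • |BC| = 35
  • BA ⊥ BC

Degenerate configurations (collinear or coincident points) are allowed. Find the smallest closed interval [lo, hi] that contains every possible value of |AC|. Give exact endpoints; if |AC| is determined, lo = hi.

|AC| = 7·√(29)  (≈ 37.6962)

|AB| ∈ {14}
|BC| ∈ {35}
|AC| ∈ {7·√(29)}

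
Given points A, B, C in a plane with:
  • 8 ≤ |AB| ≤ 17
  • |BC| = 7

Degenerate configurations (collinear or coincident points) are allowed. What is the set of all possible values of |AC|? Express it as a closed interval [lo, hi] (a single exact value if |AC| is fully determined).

|AC| ∈ [1, 24]  (≈ [1.0000, 24.0000])

|AB| ∈ [8, 17]
|BC| ∈ {7}
|AC| ∈ [1, 24]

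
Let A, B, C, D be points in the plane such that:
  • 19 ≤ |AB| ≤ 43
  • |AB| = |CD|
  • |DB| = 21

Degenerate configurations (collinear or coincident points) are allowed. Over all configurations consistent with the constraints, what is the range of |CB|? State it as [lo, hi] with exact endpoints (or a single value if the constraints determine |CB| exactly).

|CB| ∈ [0, 64]  (≈ [0.0000, 64.0000])

|AB| ∈ [19, 43]
|BD| ∈ {21}
|CD| ∈ [19, 43]
|AD| ∈ [0, 64]
|BC| ∈ [0, 64]
|AC| ∈ [0, 107]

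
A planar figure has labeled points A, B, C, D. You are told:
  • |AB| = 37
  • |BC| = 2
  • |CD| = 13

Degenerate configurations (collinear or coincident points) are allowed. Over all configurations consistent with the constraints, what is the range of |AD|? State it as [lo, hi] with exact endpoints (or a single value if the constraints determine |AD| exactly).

|AB| ∈ {37}
|BC| ∈ {2}
|CD| ∈ {13}
|AC| ∈ [35, 39]
|BD| ∈ [11, 15]
|AD| ∈ [22, 52]

|AD| ∈ [22, 52]  (≈ [22.0000, 52.0000])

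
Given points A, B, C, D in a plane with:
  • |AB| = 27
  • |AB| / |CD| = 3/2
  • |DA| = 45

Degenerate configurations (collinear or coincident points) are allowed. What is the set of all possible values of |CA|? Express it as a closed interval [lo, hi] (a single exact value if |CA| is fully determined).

|AB| ∈ {27}
|AD| ∈ {45}
|CD| ∈ {18}
|BD| ∈ [18, 72]
|AC| ∈ [27, 63]
|BC| ∈ [0, 90]

|CA| ∈ [27, 63]  (≈ [27.0000, 63.0000])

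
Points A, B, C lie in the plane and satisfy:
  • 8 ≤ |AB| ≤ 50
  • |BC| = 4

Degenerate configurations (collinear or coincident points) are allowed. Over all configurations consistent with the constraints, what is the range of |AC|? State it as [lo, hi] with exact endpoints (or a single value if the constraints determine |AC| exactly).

|AC| ∈ [4, 54]  (≈ [4.0000, 54.0000])

|AB| ∈ [8, 50]
|BC| ∈ {4}
|AC| ∈ [4, 54]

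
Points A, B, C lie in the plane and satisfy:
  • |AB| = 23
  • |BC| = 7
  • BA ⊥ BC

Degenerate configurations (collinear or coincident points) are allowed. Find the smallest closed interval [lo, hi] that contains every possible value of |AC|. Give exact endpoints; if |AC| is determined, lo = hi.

|AC| = 17·√(2)  (≈ 24.0416)

|AB| ∈ {23}
|BC| ∈ {7}
|AC| ∈ {17·√(2)}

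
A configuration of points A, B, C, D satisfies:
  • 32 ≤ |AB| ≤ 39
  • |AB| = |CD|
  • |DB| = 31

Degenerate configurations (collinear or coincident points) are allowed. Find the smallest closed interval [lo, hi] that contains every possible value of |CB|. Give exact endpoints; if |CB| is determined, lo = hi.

|AB| ∈ [32, 39]
|BD| ∈ {31}
|CD| ∈ [32, 39]
|AD| ∈ [1, 70]
|BC| ∈ [1, 70]
|AC| ∈ [0, 109]

|CB| ∈ [1, 70]  (≈ [1.0000, 70.0000])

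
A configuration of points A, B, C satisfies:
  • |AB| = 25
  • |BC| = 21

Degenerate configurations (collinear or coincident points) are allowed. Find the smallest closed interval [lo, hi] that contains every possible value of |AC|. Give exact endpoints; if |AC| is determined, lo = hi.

|AC| ∈ [4, 46]  (≈ [4.0000, 46.0000])

|AB| ∈ {25}
|BC| ∈ {21}
|AC| ∈ [4, 46]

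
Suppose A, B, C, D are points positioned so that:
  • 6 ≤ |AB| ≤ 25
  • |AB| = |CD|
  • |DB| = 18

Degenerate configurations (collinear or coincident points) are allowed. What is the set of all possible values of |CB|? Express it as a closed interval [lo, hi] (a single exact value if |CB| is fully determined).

|CB| ∈ [0, 43]  (≈ [0.0000, 43.0000])

|AB| ∈ [6, 25]
|BD| ∈ {18}
|CD| ∈ [6, 25]
|AD| ∈ [0, 43]
|BC| ∈ [0, 43]
|AC| ∈ [0, 68]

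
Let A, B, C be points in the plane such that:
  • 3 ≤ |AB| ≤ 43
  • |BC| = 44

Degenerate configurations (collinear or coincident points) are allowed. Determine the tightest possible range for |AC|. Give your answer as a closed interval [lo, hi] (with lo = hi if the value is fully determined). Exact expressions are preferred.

|AB| ∈ [3, 43]
|BC| ∈ {44}
|AC| ∈ [1, 87]

|AC| ∈ [1, 87]  (≈ [1.0000, 87.0000])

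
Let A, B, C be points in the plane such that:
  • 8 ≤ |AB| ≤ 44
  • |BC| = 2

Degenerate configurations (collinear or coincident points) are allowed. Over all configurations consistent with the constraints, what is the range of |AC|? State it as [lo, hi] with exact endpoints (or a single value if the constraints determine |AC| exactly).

|AB| ∈ [8, 44]
|BC| ∈ {2}
|AC| ∈ [6, 46]

|AC| ∈ [6, 46]  (≈ [6.0000, 46.0000])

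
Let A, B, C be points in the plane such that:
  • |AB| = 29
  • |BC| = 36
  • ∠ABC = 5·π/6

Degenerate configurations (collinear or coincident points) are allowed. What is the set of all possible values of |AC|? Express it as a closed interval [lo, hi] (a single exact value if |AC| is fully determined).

|AB| ∈ {29}
|BC| ∈ {36}
|AC| ∈ {√(1044·√(3) + 2137)}

|AC| = √(1044·√(3) + 2137)  (≈ 62.8113)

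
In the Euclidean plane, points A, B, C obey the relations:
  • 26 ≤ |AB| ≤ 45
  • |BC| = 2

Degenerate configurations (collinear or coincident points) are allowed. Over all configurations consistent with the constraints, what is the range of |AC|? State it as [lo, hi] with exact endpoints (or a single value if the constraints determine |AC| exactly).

|AC| ∈ [24, 47]  (≈ [24.0000, 47.0000])

|AB| ∈ [26, 45]
|BC| ∈ {2}
|AC| ∈ [24, 47]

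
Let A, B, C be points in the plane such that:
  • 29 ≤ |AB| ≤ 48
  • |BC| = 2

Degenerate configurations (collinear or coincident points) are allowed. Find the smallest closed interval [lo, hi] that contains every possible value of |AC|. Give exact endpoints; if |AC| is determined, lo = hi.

|AC| ∈ [27, 50]  (≈ [27.0000, 50.0000])

|AB| ∈ [29, 48]
|BC| ∈ {2}
|AC| ∈ [27, 50]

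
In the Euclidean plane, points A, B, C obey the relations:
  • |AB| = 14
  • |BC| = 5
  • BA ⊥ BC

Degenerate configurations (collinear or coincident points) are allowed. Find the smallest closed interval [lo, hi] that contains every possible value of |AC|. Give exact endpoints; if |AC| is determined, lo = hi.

|AB| ∈ {14}
|BC| ∈ {5}
|AC| ∈ {√(221)}

|AC| = √(221)  (≈ 14.8661)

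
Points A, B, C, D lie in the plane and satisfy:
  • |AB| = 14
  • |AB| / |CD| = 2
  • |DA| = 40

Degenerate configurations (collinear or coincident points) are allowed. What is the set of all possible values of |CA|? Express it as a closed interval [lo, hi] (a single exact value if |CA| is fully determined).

|AB| ∈ {14}
|AD| ∈ {40}
|CD| ∈ {7}
|BD| ∈ [26, 54]
|AC| ∈ [33, 47]
|BC| ∈ [19, 61]

|CA| ∈ [33, 47]  (≈ [33.0000, 47.0000])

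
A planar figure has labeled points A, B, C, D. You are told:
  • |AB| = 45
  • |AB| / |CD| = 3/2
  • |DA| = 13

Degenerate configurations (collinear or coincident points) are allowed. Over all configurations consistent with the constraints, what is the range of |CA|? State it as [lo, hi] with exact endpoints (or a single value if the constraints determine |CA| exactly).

|CA| ∈ [17, 43]  (≈ [17.0000, 43.0000])

|AB| ∈ {45}
|AD| ∈ {13}
|CD| ∈ {30}
|BD| ∈ [32, 58]
|AC| ∈ [17, 43]
|BC| ∈ [2, 88]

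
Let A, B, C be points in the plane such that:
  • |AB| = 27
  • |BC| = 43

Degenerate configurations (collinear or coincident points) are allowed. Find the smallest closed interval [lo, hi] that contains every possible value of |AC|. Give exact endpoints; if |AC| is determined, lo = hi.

|AB| ∈ {27}
|BC| ∈ {43}
|AC| ∈ [16, 70]

|AC| ∈ [16, 70]  (≈ [16.0000, 70.0000])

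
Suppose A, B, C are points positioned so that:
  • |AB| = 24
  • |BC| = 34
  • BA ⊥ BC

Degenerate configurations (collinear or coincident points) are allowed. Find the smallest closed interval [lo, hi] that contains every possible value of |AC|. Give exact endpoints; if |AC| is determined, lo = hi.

|AB| ∈ {24}
|BC| ∈ {34}
|AC| ∈ {2·√(433)}

|AC| = 2·√(433)  (≈ 41.6173)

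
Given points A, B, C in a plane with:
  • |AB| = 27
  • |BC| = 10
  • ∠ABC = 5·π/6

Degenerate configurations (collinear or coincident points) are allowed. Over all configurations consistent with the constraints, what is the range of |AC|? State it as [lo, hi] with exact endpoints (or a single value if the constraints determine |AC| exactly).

|AC| = √(270·√(3) + 829)  (≈ 36.0091)

|AB| ∈ {27}
|BC| ∈ {10}
|AC| ∈ {√(270·√(3) + 829)}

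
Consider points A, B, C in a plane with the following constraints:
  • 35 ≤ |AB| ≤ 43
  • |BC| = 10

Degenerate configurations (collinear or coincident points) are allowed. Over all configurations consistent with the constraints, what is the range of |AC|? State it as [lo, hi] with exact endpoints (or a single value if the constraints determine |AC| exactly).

|AC| ∈ [25, 53]  (≈ [25.0000, 53.0000])

|AB| ∈ [35, 43]
|BC| ∈ {10}
|AC| ∈ [25, 53]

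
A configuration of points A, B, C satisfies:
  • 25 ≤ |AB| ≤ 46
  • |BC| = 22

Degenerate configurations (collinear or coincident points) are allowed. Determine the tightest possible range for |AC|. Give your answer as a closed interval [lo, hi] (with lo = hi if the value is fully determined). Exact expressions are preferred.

|AB| ∈ [25, 46]
|BC| ∈ {22}
|AC| ∈ [3, 68]

|AC| ∈ [3, 68]  (≈ [3.0000, 68.0000])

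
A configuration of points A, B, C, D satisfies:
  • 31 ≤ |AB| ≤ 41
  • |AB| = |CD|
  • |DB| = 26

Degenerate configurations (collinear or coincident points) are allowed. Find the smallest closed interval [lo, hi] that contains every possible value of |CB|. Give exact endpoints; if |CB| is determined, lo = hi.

|CB| ∈ [5, 67]  (≈ [5.0000, 67.0000])

|AB| ∈ [31, 41]
|BD| ∈ {26}
|CD| ∈ [31, 41]
|AD| ∈ [5, 67]
|BC| ∈ [5, 67]
|AC| ∈ [0, 108]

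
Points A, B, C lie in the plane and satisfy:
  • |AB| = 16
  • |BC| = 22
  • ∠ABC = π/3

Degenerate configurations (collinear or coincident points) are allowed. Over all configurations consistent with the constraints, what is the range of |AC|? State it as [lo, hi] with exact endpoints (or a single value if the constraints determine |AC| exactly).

|AB| ∈ {16}
|BC| ∈ {22}
|AC| ∈ {2·√(97)}

|AC| = 2·√(97)  (≈ 19.6977)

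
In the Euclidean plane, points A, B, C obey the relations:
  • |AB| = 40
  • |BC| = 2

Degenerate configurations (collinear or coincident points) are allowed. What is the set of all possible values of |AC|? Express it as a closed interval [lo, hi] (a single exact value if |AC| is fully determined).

|AB| ∈ {40}
|BC| ∈ {2}
|AC| ∈ [38, 42]

|AC| ∈ [38, 42]  (≈ [38.0000, 42.0000])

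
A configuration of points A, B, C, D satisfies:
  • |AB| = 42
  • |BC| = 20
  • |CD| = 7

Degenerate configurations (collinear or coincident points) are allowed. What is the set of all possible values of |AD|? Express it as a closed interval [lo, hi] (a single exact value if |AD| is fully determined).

|AB| ∈ {42}
|BC| ∈ {20}
|CD| ∈ {7}
|AC| ∈ [22, 62]
|BD| ∈ [13, 27]
|AD| ∈ [15, 69]

|AD| ∈ [15, 69]  (≈ [15.0000, 69.0000])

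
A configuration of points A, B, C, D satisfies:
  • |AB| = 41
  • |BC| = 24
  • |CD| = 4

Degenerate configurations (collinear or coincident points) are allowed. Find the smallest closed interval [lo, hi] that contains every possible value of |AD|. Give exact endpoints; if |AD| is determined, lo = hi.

|AD| ∈ [13, 69]  (≈ [13.0000, 69.0000])

|AB| ∈ {41}
|BC| ∈ {24}
|CD| ∈ {4}
|AC| ∈ [17, 65]
|BD| ∈ [20, 28]
|AD| ∈ [13, 69]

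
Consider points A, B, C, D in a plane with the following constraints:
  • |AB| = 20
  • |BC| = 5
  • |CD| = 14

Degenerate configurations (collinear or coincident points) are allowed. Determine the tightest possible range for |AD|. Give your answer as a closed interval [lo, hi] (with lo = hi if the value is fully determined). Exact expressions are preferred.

|AB| ∈ {20}
|BC| ∈ {5}
|CD| ∈ {14}
|AC| ∈ [15, 25]
|BD| ∈ [9, 19]
|AD| ∈ [1, 39]

|AD| ∈ [1, 39]  (≈ [1.0000, 39.0000])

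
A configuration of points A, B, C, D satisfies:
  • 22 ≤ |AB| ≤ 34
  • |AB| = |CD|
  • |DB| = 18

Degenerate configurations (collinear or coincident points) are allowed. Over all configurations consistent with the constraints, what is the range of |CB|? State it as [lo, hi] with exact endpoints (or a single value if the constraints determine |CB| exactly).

|AB| ∈ [22, 34]
|BD| ∈ {18}
|CD| ∈ [22, 34]
|AD| ∈ [4, 52]
|BC| ∈ [4, 52]
|AC| ∈ [0, 86]

|CB| ∈ [4, 52]  (≈ [4.0000, 52.0000])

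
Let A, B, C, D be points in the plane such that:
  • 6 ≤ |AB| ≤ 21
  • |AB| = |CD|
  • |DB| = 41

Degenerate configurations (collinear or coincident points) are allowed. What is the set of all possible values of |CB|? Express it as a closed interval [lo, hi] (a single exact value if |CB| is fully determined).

|AB| ∈ [6, 21]
|BD| ∈ {41}
|CD| ∈ [6, 21]
|AD| ∈ [20, 62]
|BC| ∈ [20, 62]
|AC| ∈ [0, 83]

|CB| ∈ [20, 62]  (≈ [20.0000, 62.0000])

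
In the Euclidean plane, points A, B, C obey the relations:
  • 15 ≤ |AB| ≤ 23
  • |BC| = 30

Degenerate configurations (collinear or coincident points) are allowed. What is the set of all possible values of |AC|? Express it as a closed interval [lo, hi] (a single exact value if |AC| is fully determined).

|AC| ∈ [7, 53]  (≈ [7.0000, 53.0000])

|AB| ∈ [15, 23]
|BC| ∈ {30}
|AC| ∈ [7, 53]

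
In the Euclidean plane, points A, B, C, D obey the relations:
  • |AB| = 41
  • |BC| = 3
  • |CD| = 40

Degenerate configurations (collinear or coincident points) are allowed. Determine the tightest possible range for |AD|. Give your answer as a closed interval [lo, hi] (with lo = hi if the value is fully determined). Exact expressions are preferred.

|AD| ∈ [0, 84]  (≈ [0.0000, 84.0000])

|AB| ∈ {41}
|BC| ∈ {3}
|CD| ∈ {40}
|AC| ∈ [38, 44]
|BD| ∈ [37, 43]
|AD| ∈ [0, 84]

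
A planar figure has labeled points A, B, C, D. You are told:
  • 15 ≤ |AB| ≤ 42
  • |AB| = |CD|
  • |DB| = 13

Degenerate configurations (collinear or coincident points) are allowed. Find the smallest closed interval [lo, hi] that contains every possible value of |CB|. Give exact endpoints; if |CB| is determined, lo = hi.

|AB| ∈ [15, 42]
|BD| ∈ {13}
|CD| ∈ [15, 42]
|AD| ∈ [2, 55]
|BC| ∈ [2, 55]
|AC| ∈ [0, 97]

|CB| ∈ [2, 55]  (≈ [2.0000, 55.0000])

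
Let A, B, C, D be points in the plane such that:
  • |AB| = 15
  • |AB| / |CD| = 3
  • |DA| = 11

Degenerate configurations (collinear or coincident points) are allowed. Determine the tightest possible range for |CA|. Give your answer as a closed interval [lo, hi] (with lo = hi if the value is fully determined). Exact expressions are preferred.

|CA| ∈ [6, 16]  (≈ [6.0000, 16.0000])

|AB| ∈ {15}
|AD| ∈ {11}
|CD| ∈ {5}
|BD| ∈ [4, 26]
|AC| ∈ [6, 16]
|BC| ∈ [0, 31]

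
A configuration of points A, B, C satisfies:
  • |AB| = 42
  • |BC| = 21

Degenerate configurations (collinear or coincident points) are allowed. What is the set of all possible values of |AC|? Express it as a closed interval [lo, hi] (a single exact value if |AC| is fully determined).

|AB| ∈ {42}
|BC| ∈ {21}
|AC| ∈ [21, 63]

|AC| ∈ [21, 63]  (≈ [21.0000, 63.0000])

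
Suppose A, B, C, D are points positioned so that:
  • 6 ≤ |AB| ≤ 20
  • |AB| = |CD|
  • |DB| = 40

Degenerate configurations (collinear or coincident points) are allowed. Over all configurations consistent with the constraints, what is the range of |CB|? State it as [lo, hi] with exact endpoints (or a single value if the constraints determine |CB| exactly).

|AB| ∈ [6, 20]
|BD| ∈ {40}
|CD| ∈ [6, 20]
|AD| ∈ [20, 60]
|BC| ∈ [20, 60]
|AC| ∈ [0, 80]

|CB| ∈ [20, 60]  (≈ [20.0000, 60.0000])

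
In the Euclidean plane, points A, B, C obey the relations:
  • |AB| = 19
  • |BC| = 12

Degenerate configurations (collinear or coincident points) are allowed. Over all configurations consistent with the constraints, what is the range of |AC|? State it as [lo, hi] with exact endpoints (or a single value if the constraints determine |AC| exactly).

|AC| ∈ [7, 31]  (≈ [7.0000, 31.0000])

|AB| ∈ {19}
|BC| ∈ {12}
|AC| ∈ [7, 31]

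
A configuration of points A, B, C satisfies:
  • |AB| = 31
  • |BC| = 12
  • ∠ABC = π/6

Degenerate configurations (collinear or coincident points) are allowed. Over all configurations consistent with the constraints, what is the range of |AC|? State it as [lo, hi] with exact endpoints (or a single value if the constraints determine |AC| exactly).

|AB| ∈ {31}
|BC| ∈ {12}
|AC| ∈ {√(1105 - 372·√(3))}

|AC| = √(1105 - 372·√(3))  (≈ 21.4634)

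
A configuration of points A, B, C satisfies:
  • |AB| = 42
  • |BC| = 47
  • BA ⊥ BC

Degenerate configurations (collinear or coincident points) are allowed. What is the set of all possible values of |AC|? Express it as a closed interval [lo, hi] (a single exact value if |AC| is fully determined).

|AB| ∈ {42}
|BC| ∈ {47}
|AC| ∈ {√(3973)}

|AC| = √(3973)  (≈ 63.0317)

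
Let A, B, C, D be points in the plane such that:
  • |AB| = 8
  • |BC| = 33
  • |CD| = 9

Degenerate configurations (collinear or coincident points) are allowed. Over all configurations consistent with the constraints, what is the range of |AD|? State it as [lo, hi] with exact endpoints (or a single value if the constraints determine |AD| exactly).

|AB| ∈ {8}
|BC| ∈ {33}
|CD| ∈ {9}
|AC| ∈ [25, 41]
|BD| ∈ [24, 42]
|AD| ∈ [16, 50]

|AD| ∈ [16, 50]  (≈ [16.0000, 50.0000])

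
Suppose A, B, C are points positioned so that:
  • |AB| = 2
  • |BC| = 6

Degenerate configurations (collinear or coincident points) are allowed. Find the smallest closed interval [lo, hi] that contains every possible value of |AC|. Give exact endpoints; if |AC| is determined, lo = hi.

|AC| ∈ [4, 8]  (≈ [4.0000, 8.0000])

|AB| ∈ {2}
|BC| ∈ {6}
|AC| ∈ [4, 8]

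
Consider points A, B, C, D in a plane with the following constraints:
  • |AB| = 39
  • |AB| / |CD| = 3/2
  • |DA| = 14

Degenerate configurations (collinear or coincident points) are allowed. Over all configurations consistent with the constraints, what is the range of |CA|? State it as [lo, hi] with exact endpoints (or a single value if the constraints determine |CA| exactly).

|AB| ∈ {39}
|AD| ∈ {14}
|CD| ∈ {26}
|BD| ∈ [25, 53]
|AC| ∈ [12, 40]
|BC| ∈ [0, 79]

|CA| ∈ [12, 40]  (≈ [12.0000, 40.0000])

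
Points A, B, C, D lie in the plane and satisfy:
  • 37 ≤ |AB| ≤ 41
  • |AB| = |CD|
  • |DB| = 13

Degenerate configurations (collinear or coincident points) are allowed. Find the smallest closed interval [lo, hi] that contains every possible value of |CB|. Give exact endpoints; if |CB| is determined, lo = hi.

|CB| ∈ [24, 54]  (≈ [24.0000, 54.0000])

|AB| ∈ [37, 41]
|BD| ∈ {13}
|CD| ∈ [37, 41]
|AD| ∈ [24, 54]
|BC| ∈ [24, 54]
|AC| ∈ [0, 95]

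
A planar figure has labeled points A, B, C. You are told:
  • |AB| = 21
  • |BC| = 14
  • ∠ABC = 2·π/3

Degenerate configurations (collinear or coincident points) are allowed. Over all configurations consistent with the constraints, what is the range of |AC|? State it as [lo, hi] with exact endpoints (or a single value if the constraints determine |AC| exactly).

|AB| ∈ {21}
|BC| ∈ {14}
|AC| ∈ {7·√(19)}

|AC| = 7·√(19)  (≈ 30.5123)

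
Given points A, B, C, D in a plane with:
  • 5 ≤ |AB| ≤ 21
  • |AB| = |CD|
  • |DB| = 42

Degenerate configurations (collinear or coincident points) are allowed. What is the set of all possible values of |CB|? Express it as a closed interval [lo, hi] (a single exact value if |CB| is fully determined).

|AB| ∈ [5, 21]
|BD| ∈ {42}
|CD| ∈ [5, 21]
|AD| ∈ [21, 63]
|BC| ∈ [21, 63]
|AC| ∈ [0, 84]

|CB| ∈ [21, 63]  (≈ [21.0000, 63.0000])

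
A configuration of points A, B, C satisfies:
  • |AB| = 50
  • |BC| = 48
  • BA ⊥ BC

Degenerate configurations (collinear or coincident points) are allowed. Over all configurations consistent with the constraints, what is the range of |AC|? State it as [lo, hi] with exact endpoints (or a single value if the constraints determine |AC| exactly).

|AB| ∈ {50}
|BC| ∈ {48}
|AC| ∈ {2·√(1201)}

|AC| = 2·√(1201)  (≈ 69.3109)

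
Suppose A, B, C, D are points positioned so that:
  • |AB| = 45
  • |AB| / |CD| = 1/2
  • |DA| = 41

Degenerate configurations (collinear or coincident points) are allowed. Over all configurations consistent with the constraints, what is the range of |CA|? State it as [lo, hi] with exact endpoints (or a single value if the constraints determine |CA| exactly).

|AB| ∈ {45}
|AD| ∈ {41}
|CD| ∈ {90}
|BD| ∈ [4, 86]
|AC| ∈ [49, 131]
|BC| ∈ [4, 176]

|CA| ∈ [49, 131]  (≈ [49.0000, 131.0000])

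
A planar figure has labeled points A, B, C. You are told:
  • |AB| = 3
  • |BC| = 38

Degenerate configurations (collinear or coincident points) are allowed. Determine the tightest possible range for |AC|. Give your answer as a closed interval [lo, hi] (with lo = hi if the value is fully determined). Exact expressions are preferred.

|AB| ∈ {3}
|BC| ∈ {38}
|AC| ∈ [35, 41]

|AC| ∈ [35, 41]  (≈ [35.0000, 41.0000])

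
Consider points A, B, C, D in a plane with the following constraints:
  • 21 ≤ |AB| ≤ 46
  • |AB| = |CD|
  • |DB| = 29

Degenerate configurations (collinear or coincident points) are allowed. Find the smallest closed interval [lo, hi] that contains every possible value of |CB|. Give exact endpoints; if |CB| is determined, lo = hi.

|CB| ∈ [0, 75]  (≈ [0.0000, 75.0000])

|AB| ∈ [21, 46]
|BD| ∈ {29}
|CD| ∈ [21, 46]
|AD| ∈ [0, 75]
|BC| ∈ [0, 75]
|AC| ∈ [0, 121]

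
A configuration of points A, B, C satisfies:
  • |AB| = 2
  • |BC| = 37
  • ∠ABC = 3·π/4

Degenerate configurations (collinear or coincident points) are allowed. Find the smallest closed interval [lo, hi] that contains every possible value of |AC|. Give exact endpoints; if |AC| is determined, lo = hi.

|AC| = √(74·√(2) + 1373)  (≈ 38.4402)

|AB| ∈ {2}
|BC| ∈ {37}
|AC| ∈ {√(74·√(2) + 1373)}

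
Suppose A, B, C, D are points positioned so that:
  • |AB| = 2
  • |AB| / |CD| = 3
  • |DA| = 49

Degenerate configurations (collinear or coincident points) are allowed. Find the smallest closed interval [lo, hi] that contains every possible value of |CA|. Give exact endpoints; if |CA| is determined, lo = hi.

|AB| ∈ {2}
|AD| ∈ {49}
|CD| ∈ {2/3}
|BD| ∈ [47, 51]
|AC| ∈ [145/3, 149/3]
|BC| ∈ [139/3, 155/3]

|CA| ∈ [145/3, 149/3]  (≈ [48.3333, 49.6667])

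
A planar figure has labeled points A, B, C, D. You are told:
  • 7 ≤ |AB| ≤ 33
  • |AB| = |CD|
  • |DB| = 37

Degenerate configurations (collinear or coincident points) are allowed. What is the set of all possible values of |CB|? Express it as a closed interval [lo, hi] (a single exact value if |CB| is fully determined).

|AB| ∈ [7, 33]
|BD| ∈ {37}
|CD| ∈ [7, 33]
|AD| ∈ [4, 70]
|BC| ∈ [4, 70]
|AC| ∈ [0, 103]

|CB| ∈ [4, 70]  (≈ [4.0000, 70.0000])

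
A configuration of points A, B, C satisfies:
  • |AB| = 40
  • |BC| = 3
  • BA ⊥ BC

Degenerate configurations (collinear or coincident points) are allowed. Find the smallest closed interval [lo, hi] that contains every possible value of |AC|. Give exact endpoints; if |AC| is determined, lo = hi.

|AB| ∈ {40}
|BC| ∈ {3}
|AC| ∈ {√(1609)}

|AC| = √(1609)  (≈ 40.1123)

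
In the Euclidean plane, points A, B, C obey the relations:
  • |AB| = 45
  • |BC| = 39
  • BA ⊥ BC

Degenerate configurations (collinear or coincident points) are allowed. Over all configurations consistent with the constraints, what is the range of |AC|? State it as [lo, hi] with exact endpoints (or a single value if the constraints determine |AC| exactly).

|AB| ∈ {45}
|BC| ∈ {39}
|AC| ∈ {3·√(394)}

|AC| = 3·√(394)  (≈ 59.5483)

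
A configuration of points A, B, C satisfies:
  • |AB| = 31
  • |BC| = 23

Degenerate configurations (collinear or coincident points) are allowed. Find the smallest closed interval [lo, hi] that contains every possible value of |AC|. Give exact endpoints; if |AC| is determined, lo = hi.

|AB| ∈ {31}
|BC| ∈ {23}
|AC| ∈ [8, 54]

|AC| ∈ [8, 54]  (≈ [8.0000, 54.0000])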